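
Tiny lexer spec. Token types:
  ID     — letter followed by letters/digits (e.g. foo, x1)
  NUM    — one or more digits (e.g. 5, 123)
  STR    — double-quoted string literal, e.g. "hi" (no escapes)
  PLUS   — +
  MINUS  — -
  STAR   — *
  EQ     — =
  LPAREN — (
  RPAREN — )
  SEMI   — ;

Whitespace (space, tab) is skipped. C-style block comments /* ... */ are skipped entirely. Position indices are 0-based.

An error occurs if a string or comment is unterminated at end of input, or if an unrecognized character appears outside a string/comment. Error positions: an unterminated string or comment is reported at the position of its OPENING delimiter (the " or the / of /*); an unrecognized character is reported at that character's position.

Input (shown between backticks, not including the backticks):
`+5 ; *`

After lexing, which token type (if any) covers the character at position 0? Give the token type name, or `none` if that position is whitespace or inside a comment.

Answer: PLUS

Derivation:
pos=0: emit PLUS '+'
pos=1: emit NUM '5' (now at pos=2)
pos=3: emit SEMI ';'
pos=5: emit STAR '*'
DONE. 4 tokens: [PLUS, NUM, SEMI, STAR]
Position 0: char is '+' -> PLUS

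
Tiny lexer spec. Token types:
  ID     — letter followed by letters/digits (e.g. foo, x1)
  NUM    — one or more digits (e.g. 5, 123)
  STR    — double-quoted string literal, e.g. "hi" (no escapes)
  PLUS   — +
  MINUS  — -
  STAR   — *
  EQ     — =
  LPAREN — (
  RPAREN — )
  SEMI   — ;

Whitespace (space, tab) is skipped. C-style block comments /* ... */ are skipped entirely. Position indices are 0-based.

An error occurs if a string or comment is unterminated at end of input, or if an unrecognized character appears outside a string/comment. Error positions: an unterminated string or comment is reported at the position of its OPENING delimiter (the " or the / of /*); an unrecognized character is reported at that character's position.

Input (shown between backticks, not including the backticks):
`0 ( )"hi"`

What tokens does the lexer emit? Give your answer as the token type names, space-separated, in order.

pos=0: emit NUM '0' (now at pos=1)
pos=2: emit LPAREN '('
pos=4: emit RPAREN ')'
pos=5: enter STRING mode
pos=5: emit STR "hi" (now at pos=9)
DONE. 4 tokens: [NUM, LPAREN, RPAREN, STR]

Answer: NUM LPAREN RPAREN STR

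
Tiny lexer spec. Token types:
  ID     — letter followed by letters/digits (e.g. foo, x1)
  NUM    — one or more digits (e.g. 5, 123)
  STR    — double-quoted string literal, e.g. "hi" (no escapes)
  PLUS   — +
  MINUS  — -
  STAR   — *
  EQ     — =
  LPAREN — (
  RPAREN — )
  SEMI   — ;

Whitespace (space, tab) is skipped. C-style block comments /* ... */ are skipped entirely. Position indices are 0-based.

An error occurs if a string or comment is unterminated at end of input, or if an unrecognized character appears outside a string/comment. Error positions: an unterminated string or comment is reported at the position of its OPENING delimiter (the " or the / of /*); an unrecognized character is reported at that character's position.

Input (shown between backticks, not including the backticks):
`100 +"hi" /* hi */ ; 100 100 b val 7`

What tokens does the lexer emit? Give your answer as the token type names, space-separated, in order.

Answer: NUM PLUS STR SEMI NUM NUM ID ID NUM

Derivation:
pos=0: emit NUM '100' (now at pos=3)
pos=4: emit PLUS '+'
pos=5: enter STRING mode
pos=5: emit STR "hi" (now at pos=9)
pos=10: enter COMMENT mode (saw '/*')
exit COMMENT mode (now at pos=18)
pos=19: emit SEMI ';'
pos=21: emit NUM '100' (now at pos=24)
pos=25: emit NUM '100' (now at pos=28)
pos=29: emit ID 'b' (now at pos=30)
pos=31: emit ID 'val' (now at pos=34)
pos=35: emit NUM '7' (now at pos=36)
DONE. 9 tokens: [NUM, PLUS, STR, SEMI, NUM, NUM, ID, ID, NUM]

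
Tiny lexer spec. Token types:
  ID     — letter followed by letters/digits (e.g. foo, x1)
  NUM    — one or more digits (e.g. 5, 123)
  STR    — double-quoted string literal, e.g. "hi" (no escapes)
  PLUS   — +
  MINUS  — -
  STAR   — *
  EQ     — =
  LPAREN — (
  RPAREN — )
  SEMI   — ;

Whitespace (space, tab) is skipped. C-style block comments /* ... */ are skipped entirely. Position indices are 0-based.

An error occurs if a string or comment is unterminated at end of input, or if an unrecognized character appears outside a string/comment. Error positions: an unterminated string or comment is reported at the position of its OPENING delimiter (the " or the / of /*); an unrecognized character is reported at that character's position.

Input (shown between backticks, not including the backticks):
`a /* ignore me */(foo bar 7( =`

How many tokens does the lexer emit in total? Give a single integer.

pos=0: emit ID 'a' (now at pos=1)
pos=2: enter COMMENT mode (saw '/*')
exit COMMENT mode (now at pos=17)
pos=17: emit LPAREN '('
pos=18: emit ID 'foo' (now at pos=21)
pos=22: emit ID 'bar' (now at pos=25)
pos=26: emit NUM '7' (now at pos=27)
pos=27: emit LPAREN '('
pos=29: emit EQ '='
DONE. 7 tokens: [ID, LPAREN, ID, ID, NUM, LPAREN, EQ]

Answer: 7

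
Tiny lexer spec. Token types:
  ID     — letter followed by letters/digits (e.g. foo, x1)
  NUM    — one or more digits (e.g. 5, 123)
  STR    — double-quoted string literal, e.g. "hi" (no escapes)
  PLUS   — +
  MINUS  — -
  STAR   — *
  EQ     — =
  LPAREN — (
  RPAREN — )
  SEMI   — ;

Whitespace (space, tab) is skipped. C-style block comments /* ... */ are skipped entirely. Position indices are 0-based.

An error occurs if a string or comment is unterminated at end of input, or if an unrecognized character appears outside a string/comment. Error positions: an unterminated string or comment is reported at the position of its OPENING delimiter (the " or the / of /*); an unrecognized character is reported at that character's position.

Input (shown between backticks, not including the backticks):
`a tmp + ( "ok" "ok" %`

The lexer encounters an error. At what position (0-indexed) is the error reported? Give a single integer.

Answer: 20

Derivation:
pos=0: emit ID 'a' (now at pos=1)
pos=2: emit ID 'tmp' (now at pos=5)
pos=6: emit PLUS '+'
pos=8: emit LPAREN '('
pos=10: enter STRING mode
pos=10: emit STR "ok" (now at pos=14)
pos=15: enter STRING mode
pos=15: emit STR "ok" (now at pos=19)
pos=20: ERROR — unrecognized char '%'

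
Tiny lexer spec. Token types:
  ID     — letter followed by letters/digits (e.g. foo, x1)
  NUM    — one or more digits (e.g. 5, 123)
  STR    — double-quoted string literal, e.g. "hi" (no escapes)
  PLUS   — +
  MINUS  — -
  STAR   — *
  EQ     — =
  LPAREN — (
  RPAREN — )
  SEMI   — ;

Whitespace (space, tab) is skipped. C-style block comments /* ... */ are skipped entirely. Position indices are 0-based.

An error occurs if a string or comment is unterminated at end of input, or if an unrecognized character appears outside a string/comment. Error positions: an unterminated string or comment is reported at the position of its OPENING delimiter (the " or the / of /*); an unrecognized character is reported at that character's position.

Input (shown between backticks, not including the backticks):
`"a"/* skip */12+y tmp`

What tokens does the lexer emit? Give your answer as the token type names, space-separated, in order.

pos=0: enter STRING mode
pos=0: emit STR "a" (now at pos=3)
pos=3: enter COMMENT mode (saw '/*')
exit COMMENT mode (now at pos=13)
pos=13: emit NUM '12' (now at pos=15)
pos=15: emit PLUS '+'
pos=16: emit ID 'y' (now at pos=17)
pos=18: emit ID 'tmp' (now at pos=21)
DONE. 5 tokens: [STR, NUM, PLUS, ID, ID]

Answer: STR NUM PLUS ID ID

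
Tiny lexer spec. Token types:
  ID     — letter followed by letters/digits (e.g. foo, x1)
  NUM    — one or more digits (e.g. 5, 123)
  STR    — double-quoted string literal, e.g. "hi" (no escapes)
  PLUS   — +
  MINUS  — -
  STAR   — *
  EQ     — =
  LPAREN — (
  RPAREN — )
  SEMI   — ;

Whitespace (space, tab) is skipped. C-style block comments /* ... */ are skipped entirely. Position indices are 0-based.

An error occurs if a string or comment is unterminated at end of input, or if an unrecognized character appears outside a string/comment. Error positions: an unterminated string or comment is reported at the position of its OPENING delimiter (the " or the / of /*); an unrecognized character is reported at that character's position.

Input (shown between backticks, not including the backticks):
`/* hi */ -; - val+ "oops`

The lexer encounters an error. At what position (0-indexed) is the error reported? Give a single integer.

Answer: 19

Derivation:
pos=0: enter COMMENT mode (saw '/*')
exit COMMENT mode (now at pos=8)
pos=9: emit MINUS '-'
pos=10: emit SEMI ';'
pos=12: emit MINUS '-'
pos=14: emit ID 'val' (now at pos=17)
pos=17: emit PLUS '+'
pos=19: enter STRING mode
pos=19: ERROR — unterminated string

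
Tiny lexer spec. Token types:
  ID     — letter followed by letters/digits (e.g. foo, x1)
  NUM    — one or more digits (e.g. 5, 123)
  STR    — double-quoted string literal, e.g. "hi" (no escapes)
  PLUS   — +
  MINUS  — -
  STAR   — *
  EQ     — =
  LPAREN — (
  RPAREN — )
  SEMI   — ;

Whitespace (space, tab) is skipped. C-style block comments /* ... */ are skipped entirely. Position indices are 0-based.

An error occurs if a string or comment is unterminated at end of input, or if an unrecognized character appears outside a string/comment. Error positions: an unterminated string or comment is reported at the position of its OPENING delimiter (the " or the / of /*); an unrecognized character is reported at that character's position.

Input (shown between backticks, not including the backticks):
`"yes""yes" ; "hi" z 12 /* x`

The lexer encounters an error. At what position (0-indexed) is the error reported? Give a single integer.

pos=0: enter STRING mode
pos=0: emit STR "yes" (now at pos=5)
pos=5: enter STRING mode
pos=5: emit STR "yes" (now at pos=10)
pos=11: emit SEMI ';'
pos=13: enter STRING mode
pos=13: emit STR "hi" (now at pos=17)
pos=18: emit ID 'z' (now at pos=19)
pos=20: emit NUM '12' (now at pos=22)
pos=23: enter COMMENT mode (saw '/*')
pos=23: ERROR — unterminated comment (reached EOF)

Answer: 23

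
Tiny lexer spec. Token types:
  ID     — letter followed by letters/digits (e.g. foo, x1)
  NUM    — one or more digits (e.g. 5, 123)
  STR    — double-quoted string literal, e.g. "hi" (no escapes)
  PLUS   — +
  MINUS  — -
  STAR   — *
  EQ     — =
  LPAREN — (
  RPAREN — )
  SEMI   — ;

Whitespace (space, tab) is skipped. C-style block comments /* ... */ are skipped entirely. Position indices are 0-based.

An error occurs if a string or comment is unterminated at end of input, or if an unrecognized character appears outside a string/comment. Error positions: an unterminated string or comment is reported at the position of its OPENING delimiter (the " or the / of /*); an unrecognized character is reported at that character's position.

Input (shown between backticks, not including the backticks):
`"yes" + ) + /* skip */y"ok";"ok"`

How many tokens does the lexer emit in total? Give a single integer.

Answer: 8

Derivation:
pos=0: enter STRING mode
pos=0: emit STR "yes" (now at pos=5)
pos=6: emit PLUS '+'
pos=8: emit RPAREN ')'
pos=10: emit PLUS '+'
pos=12: enter COMMENT mode (saw '/*')
exit COMMENT mode (now at pos=22)
pos=22: emit ID 'y' (now at pos=23)
pos=23: enter STRING mode
pos=23: emit STR "ok" (now at pos=27)
pos=27: emit SEMI ';'
pos=28: enter STRING mode
pos=28: emit STR "ok" (now at pos=32)
DONE. 8 tokens: [STR, PLUS, RPAREN, PLUS, ID, STR, SEMI, STR]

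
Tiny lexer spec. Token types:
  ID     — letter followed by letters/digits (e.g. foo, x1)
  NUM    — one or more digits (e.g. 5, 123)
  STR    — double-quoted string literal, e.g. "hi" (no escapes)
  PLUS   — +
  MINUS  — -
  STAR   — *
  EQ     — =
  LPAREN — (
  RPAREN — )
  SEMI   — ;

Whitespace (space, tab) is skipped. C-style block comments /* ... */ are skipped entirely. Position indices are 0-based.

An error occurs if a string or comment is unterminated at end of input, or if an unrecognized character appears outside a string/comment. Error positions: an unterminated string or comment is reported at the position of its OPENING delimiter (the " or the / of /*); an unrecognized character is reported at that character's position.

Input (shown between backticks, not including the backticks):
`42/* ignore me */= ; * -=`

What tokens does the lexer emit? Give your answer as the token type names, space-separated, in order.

pos=0: emit NUM '42' (now at pos=2)
pos=2: enter COMMENT mode (saw '/*')
exit COMMENT mode (now at pos=17)
pos=17: emit EQ '='
pos=19: emit SEMI ';'
pos=21: emit STAR '*'
pos=23: emit MINUS '-'
pos=24: emit EQ '='
DONE. 6 tokens: [NUM, EQ, SEMI, STAR, MINUS, EQ]

Answer: NUM EQ SEMI STAR MINUS EQ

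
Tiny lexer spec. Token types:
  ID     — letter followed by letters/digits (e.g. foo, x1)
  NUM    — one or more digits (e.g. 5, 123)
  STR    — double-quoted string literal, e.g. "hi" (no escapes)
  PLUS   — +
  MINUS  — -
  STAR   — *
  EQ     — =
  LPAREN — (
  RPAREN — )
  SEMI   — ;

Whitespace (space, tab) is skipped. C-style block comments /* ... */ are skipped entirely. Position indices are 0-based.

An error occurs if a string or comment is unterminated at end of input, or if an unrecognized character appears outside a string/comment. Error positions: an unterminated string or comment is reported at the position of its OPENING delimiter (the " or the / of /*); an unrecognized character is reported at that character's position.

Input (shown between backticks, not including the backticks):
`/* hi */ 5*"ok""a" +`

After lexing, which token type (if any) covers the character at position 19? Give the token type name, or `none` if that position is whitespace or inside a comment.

pos=0: enter COMMENT mode (saw '/*')
exit COMMENT mode (now at pos=8)
pos=9: emit NUM '5' (now at pos=10)
pos=10: emit STAR '*'
pos=11: enter STRING mode
pos=11: emit STR "ok" (now at pos=15)
pos=15: enter STRING mode
pos=15: emit STR "a" (now at pos=18)
pos=19: emit PLUS '+'
DONE. 5 tokens: [NUM, STAR, STR, STR, PLUS]
Position 19: char is '+' -> PLUS

Answer: PLUS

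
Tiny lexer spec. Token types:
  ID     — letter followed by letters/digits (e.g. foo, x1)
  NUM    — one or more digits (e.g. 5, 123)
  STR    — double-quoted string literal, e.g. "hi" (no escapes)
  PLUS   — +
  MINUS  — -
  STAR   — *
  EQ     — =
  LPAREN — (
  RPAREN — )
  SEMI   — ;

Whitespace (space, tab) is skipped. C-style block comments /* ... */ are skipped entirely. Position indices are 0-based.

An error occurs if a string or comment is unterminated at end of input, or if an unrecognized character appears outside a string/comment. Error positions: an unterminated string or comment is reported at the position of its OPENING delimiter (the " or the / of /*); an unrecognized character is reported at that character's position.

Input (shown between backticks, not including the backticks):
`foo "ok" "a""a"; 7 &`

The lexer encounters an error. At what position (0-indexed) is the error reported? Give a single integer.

Answer: 19

Derivation:
pos=0: emit ID 'foo' (now at pos=3)
pos=4: enter STRING mode
pos=4: emit STR "ok" (now at pos=8)
pos=9: enter STRING mode
pos=9: emit STR "a" (now at pos=12)
pos=12: enter STRING mode
pos=12: emit STR "a" (now at pos=15)
pos=15: emit SEMI ';'
pos=17: emit NUM '7' (now at pos=18)
pos=19: ERROR — unrecognized char '&'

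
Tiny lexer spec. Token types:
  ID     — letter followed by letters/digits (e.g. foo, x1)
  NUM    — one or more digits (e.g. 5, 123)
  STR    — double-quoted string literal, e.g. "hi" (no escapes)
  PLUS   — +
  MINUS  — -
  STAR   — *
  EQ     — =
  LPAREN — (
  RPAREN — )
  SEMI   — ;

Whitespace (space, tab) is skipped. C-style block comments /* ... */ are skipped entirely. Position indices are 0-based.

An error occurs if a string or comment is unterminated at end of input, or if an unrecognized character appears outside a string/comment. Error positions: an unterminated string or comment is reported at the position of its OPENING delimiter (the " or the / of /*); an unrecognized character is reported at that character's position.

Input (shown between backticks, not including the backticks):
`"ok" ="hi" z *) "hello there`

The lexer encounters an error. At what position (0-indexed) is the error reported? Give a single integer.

Answer: 16

Derivation:
pos=0: enter STRING mode
pos=0: emit STR "ok" (now at pos=4)
pos=5: emit EQ '='
pos=6: enter STRING mode
pos=6: emit STR "hi" (now at pos=10)
pos=11: emit ID 'z' (now at pos=12)
pos=13: emit STAR '*'
pos=14: emit RPAREN ')'
pos=16: enter STRING mode
pos=16: ERROR — unterminated string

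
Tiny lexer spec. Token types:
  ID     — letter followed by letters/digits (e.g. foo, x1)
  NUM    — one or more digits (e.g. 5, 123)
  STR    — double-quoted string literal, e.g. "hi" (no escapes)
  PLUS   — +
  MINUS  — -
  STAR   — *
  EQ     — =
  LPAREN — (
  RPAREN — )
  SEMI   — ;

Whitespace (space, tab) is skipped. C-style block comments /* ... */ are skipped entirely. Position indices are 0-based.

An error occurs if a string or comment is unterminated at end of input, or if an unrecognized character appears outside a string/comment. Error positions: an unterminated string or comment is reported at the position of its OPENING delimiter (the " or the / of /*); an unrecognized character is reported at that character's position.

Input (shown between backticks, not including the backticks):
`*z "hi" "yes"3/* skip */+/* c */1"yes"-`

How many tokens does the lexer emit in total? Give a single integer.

pos=0: emit STAR '*'
pos=1: emit ID 'z' (now at pos=2)
pos=3: enter STRING mode
pos=3: emit STR "hi" (now at pos=7)
pos=8: enter STRING mode
pos=8: emit STR "yes" (now at pos=13)
pos=13: emit NUM '3' (now at pos=14)
pos=14: enter COMMENT mode (saw '/*')
exit COMMENT mode (now at pos=24)
pos=24: emit PLUS '+'
pos=25: enter COMMENT mode (saw '/*')
exit COMMENT mode (now at pos=32)
pos=32: emit NUM '1' (now at pos=33)
pos=33: enter STRING mode
pos=33: emit STR "yes" (now at pos=38)
pos=38: emit MINUS '-'
DONE. 9 tokens: [STAR, ID, STR, STR, NUM, PLUS, NUM, STR, MINUS]

Answer: 9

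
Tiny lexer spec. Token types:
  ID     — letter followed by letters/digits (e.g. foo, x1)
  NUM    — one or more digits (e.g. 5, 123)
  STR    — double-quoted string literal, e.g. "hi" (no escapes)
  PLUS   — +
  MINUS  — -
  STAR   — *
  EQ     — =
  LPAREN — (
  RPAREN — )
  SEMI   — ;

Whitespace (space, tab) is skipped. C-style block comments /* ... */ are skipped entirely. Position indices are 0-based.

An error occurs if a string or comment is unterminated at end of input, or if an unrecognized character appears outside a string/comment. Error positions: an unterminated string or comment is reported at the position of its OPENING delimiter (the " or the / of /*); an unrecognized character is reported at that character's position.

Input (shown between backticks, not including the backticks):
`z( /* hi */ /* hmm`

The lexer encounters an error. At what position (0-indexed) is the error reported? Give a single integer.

Answer: 12

Derivation:
pos=0: emit ID 'z' (now at pos=1)
pos=1: emit LPAREN '('
pos=3: enter COMMENT mode (saw '/*')
exit COMMENT mode (now at pos=11)
pos=12: enter COMMENT mode (saw '/*')
pos=12: ERROR — unterminated comment (reached EOF)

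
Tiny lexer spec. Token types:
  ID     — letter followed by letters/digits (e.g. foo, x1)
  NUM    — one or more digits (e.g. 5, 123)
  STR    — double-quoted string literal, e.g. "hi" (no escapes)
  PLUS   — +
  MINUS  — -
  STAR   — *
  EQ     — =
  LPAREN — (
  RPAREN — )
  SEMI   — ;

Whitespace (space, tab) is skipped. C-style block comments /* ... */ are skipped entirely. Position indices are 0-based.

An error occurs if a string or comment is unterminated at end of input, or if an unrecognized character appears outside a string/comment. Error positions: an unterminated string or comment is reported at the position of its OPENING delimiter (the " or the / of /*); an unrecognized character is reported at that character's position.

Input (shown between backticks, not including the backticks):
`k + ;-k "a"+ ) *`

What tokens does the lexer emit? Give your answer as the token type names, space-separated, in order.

Answer: ID PLUS SEMI MINUS ID STR PLUS RPAREN STAR

Derivation:
pos=0: emit ID 'k' (now at pos=1)
pos=2: emit PLUS '+'
pos=4: emit SEMI ';'
pos=5: emit MINUS '-'
pos=6: emit ID 'k' (now at pos=7)
pos=8: enter STRING mode
pos=8: emit STR "a" (now at pos=11)
pos=11: emit PLUS '+'
pos=13: emit RPAREN ')'
pos=15: emit STAR '*'
DONE. 9 tokens: [ID, PLUS, SEMI, MINUS, ID, STR, PLUS, RPAREN, STAR]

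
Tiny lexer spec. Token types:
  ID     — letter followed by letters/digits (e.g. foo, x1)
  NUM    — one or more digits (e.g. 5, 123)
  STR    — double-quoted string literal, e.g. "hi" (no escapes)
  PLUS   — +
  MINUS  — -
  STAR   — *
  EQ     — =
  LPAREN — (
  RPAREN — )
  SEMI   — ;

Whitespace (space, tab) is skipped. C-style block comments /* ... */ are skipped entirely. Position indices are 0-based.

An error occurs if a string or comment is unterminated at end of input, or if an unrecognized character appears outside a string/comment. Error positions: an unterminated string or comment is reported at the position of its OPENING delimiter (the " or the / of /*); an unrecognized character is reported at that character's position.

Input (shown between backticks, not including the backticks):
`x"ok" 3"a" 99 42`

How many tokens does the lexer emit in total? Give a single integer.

pos=0: emit ID 'x' (now at pos=1)
pos=1: enter STRING mode
pos=1: emit STR "ok" (now at pos=5)
pos=6: emit NUM '3' (now at pos=7)
pos=7: enter STRING mode
pos=7: emit STR "a" (now at pos=10)
pos=11: emit NUM '99' (now at pos=13)
pos=14: emit NUM '42' (now at pos=16)
DONE. 6 tokens: [ID, STR, NUM, STR, NUM, NUM]

Answer: 6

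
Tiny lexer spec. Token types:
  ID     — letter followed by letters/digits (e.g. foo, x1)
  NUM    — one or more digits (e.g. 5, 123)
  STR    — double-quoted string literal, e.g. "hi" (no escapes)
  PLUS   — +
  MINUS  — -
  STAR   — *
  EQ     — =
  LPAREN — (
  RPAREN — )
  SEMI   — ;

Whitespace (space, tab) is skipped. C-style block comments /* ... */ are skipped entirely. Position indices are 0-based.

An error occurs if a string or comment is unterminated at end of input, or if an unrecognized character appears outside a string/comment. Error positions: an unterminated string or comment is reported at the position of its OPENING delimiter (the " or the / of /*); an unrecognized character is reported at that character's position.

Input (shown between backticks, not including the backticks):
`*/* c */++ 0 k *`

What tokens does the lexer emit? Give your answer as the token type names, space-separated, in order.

pos=0: emit STAR '*'
pos=1: enter COMMENT mode (saw '/*')
exit COMMENT mode (now at pos=8)
pos=8: emit PLUS '+'
pos=9: emit PLUS '+'
pos=11: emit NUM '0' (now at pos=12)
pos=13: emit ID 'k' (now at pos=14)
pos=15: emit STAR '*'
DONE. 6 tokens: [STAR, PLUS, PLUS, NUM, ID, STAR]

Answer: STAR PLUS PLUS NUM ID STAR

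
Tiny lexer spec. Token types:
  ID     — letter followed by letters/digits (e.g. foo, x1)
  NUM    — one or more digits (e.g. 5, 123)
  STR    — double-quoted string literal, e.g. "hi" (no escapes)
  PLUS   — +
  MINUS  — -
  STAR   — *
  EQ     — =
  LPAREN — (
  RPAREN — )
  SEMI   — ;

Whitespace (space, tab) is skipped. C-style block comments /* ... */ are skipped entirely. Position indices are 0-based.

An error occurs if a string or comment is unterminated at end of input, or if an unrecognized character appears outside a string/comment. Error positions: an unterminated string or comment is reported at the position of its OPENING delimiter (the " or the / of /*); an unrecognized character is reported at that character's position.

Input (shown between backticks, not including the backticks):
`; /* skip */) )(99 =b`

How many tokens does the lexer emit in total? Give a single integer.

pos=0: emit SEMI ';'
pos=2: enter COMMENT mode (saw '/*')
exit COMMENT mode (now at pos=12)
pos=12: emit RPAREN ')'
pos=14: emit RPAREN ')'
pos=15: emit LPAREN '('
pos=16: emit NUM '99' (now at pos=18)
pos=19: emit EQ '='
pos=20: emit ID 'b' (now at pos=21)
DONE. 7 tokens: [SEMI, RPAREN, RPAREN, LPAREN, NUM, EQ, ID]

Answer: 7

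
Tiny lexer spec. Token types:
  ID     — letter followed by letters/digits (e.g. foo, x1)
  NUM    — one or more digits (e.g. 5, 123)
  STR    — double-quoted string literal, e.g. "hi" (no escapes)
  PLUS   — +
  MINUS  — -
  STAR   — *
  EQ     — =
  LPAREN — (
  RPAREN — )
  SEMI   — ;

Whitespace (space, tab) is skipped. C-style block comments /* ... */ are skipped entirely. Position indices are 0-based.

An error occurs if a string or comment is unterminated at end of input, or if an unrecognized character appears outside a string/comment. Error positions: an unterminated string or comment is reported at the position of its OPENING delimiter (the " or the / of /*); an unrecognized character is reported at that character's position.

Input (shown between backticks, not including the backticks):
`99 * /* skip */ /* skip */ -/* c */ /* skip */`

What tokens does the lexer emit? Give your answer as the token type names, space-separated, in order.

Answer: NUM STAR MINUS

Derivation:
pos=0: emit NUM '99' (now at pos=2)
pos=3: emit STAR '*'
pos=5: enter COMMENT mode (saw '/*')
exit COMMENT mode (now at pos=15)
pos=16: enter COMMENT mode (saw '/*')
exit COMMENT mode (now at pos=26)
pos=27: emit MINUS '-'
pos=28: enter COMMENT mode (saw '/*')
exit COMMENT mode (now at pos=35)
pos=36: enter COMMENT mode (saw '/*')
exit COMMENT mode (now at pos=46)
DONE. 3 tokens: [NUM, STAR, MINUS]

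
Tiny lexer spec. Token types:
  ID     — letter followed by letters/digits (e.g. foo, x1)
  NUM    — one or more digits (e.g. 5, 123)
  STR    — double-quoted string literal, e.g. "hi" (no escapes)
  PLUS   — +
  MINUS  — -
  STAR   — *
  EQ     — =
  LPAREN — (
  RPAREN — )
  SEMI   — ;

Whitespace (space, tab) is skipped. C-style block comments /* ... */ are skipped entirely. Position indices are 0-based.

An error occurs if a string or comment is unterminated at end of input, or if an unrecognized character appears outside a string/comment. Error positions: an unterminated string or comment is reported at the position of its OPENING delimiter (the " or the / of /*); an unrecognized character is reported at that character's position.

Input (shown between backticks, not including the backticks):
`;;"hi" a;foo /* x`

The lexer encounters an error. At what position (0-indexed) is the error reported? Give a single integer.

pos=0: emit SEMI ';'
pos=1: emit SEMI ';'
pos=2: enter STRING mode
pos=2: emit STR "hi" (now at pos=6)
pos=7: emit ID 'a' (now at pos=8)
pos=8: emit SEMI ';'
pos=9: emit ID 'foo' (now at pos=12)
pos=13: enter COMMENT mode (saw '/*')
pos=13: ERROR — unterminated comment (reached EOF)

Answer: 13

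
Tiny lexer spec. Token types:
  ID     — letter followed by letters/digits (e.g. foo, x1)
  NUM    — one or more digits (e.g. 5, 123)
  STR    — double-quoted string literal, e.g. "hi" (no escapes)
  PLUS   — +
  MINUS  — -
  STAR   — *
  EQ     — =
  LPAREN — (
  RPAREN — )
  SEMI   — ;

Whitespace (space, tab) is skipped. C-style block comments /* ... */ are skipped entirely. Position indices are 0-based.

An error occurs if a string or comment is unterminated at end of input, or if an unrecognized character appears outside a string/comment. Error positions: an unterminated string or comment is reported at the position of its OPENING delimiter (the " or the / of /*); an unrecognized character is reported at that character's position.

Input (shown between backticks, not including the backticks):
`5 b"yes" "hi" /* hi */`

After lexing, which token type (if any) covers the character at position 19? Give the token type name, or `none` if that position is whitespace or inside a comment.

pos=0: emit NUM '5' (now at pos=1)
pos=2: emit ID 'b' (now at pos=3)
pos=3: enter STRING mode
pos=3: emit STR "yes" (now at pos=8)
pos=9: enter STRING mode
pos=9: emit STR "hi" (now at pos=13)
pos=14: enter COMMENT mode (saw '/*')
exit COMMENT mode (now at pos=22)
DONE. 4 tokens: [NUM, ID, STR, STR]
Position 19: char is ' ' -> none

Answer: none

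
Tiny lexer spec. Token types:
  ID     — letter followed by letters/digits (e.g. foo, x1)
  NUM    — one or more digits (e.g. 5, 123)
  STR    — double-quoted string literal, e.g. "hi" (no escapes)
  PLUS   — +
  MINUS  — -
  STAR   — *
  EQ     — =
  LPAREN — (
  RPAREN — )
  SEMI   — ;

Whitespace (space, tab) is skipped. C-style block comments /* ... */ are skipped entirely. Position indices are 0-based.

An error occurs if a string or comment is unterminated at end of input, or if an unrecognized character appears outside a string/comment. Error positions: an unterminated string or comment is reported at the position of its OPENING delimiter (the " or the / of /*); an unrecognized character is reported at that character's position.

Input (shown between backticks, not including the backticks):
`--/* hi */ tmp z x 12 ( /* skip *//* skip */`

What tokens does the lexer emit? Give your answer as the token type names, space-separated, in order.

pos=0: emit MINUS '-'
pos=1: emit MINUS '-'
pos=2: enter COMMENT mode (saw '/*')
exit COMMENT mode (now at pos=10)
pos=11: emit ID 'tmp' (now at pos=14)
pos=15: emit ID 'z' (now at pos=16)
pos=17: emit ID 'x' (now at pos=18)
pos=19: emit NUM '12' (now at pos=21)
pos=22: emit LPAREN '('
pos=24: enter COMMENT mode (saw '/*')
exit COMMENT mode (now at pos=34)
pos=34: enter COMMENT mode (saw '/*')
exit COMMENT mode (now at pos=44)
DONE. 7 tokens: [MINUS, MINUS, ID, ID, ID, NUM, LPAREN]

Answer: MINUS MINUS ID ID ID NUM LPAREN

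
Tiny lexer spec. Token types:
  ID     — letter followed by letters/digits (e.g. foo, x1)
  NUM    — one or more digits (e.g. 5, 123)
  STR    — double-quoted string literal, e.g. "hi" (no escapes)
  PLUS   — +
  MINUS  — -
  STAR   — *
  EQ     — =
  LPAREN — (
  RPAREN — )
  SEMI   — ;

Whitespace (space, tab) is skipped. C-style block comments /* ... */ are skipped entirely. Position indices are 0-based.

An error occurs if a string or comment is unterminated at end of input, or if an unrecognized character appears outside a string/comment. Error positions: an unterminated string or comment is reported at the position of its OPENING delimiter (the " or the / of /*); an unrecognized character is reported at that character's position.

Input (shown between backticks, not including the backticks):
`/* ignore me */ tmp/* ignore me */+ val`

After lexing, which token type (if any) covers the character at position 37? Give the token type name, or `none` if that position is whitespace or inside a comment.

pos=0: enter COMMENT mode (saw '/*')
exit COMMENT mode (now at pos=15)
pos=16: emit ID 'tmp' (now at pos=19)
pos=19: enter COMMENT mode (saw '/*')
exit COMMENT mode (now at pos=34)
pos=34: emit PLUS '+'
pos=36: emit ID 'val' (now at pos=39)
DONE. 3 tokens: [ID, PLUS, ID]
Position 37: char is 'a' -> ID

Answer: ID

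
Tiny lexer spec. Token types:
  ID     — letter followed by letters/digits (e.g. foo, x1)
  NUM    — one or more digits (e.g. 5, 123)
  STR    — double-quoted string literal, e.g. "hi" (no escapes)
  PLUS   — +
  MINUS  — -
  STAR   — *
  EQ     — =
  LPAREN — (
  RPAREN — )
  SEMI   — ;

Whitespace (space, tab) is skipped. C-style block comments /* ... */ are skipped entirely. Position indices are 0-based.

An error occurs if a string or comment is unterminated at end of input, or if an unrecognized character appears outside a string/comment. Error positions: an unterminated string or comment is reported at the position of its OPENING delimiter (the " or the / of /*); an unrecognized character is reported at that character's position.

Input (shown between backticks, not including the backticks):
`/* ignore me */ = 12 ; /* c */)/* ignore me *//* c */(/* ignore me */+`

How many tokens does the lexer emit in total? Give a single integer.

Answer: 6

Derivation:
pos=0: enter COMMENT mode (saw '/*')
exit COMMENT mode (now at pos=15)
pos=16: emit EQ '='
pos=18: emit NUM '12' (now at pos=20)
pos=21: emit SEMI ';'
pos=23: enter COMMENT mode (saw '/*')
exit COMMENT mode (now at pos=30)
pos=30: emit RPAREN ')'
pos=31: enter COMMENT mode (saw '/*')
exit COMMENT mode (now at pos=46)
pos=46: enter COMMENT mode (saw '/*')
exit COMMENT mode (now at pos=53)
pos=53: emit LPAREN '('
pos=54: enter COMMENT mode (saw '/*')
exit COMMENT mode (now at pos=69)
pos=69: emit PLUS '+'
DONE. 6 tokens: [EQ, NUM, SEMI, RPAREN, LPAREN, PLUS]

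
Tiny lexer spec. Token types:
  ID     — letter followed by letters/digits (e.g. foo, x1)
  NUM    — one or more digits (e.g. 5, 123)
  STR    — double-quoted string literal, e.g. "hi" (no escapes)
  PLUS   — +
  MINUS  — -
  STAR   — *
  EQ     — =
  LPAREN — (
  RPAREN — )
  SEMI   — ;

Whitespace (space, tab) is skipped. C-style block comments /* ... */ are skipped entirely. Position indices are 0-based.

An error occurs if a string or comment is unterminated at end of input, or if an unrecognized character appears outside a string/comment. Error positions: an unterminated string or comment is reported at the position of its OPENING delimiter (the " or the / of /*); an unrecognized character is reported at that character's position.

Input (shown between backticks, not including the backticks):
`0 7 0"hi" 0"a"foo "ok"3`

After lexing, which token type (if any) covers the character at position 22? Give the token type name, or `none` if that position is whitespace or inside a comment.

Answer: NUM

Derivation:
pos=0: emit NUM '0' (now at pos=1)
pos=2: emit NUM '7' (now at pos=3)
pos=4: emit NUM '0' (now at pos=5)
pos=5: enter STRING mode
pos=5: emit STR "hi" (now at pos=9)
pos=10: emit NUM '0' (now at pos=11)
pos=11: enter STRING mode
pos=11: emit STR "a" (now at pos=14)
pos=14: emit ID 'foo' (now at pos=17)
pos=18: enter STRING mode
pos=18: emit STR "ok" (now at pos=22)
pos=22: emit NUM '3' (now at pos=23)
DONE. 9 tokens: [NUM, NUM, NUM, STR, NUM, STR, ID, STR, NUM]
Position 22: char is '3' -> NUM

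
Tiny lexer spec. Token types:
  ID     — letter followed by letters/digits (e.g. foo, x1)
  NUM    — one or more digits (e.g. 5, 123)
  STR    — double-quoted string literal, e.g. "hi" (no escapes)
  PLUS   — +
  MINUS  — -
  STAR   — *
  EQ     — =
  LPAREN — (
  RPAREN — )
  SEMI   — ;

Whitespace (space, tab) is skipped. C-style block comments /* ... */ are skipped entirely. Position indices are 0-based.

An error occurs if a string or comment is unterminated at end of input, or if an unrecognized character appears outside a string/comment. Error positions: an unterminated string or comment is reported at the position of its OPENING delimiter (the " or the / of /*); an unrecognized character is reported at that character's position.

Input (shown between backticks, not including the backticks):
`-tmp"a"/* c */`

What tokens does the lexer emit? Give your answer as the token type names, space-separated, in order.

Answer: MINUS ID STR

Derivation:
pos=0: emit MINUS '-'
pos=1: emit ID 'tmp' (now at pos=4)
pos=4: enter STRING mode
pos=4: emit STR "a" (now at pos=7)
pos=7: enter COMMENT mode (saw '/*')
exit COMMENT mode (now at pos=14)
DONE. 3 tokens: [MINUS, ID, STR]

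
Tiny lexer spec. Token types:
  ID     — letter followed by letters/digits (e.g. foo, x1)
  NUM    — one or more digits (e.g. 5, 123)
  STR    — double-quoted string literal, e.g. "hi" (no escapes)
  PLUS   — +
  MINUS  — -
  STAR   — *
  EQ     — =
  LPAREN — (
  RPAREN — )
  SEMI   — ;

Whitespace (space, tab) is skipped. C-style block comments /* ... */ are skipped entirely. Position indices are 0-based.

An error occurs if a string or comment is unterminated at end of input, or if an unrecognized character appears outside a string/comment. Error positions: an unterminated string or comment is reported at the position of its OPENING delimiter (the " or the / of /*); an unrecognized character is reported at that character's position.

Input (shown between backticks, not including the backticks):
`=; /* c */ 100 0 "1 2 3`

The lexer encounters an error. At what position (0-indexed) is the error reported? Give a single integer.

pos=0: emit EQ '='
pos=1: emit SEMI ';'
pos=3: enter COMMENT mode (saw '/*')
exit COMMENT mode (now at pos=10)
pos=11: emit NUM '100' (now at pos=14)
pos=15: emit NUM '0' (now at pos=16)
pos=17: enter STRING mode
pos=17: ERROR — unterminated string

Answer: 17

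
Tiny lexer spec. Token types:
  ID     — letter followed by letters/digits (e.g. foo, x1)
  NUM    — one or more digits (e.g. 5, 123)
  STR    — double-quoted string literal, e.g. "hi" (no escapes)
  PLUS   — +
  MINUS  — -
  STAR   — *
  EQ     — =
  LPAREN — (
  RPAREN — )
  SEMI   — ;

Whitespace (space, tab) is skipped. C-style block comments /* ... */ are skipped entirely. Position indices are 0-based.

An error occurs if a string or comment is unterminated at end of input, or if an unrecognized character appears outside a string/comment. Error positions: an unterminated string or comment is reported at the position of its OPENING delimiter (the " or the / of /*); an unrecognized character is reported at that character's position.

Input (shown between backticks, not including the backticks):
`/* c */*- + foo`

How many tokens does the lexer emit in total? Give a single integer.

pos=0: enter COMMENT mode (saw '/*')
exit COMMENT mode (now at pos=7)
pos=7: emit STAR '*'
pos=8: emit MINUS '-'
pos=10: emit PLUS '+'
pos=12: emit ID 'foo' (now at pos=15)
DONE. 4 tokens: [STAR, MINUS, PLUS, ID]

Answer: 4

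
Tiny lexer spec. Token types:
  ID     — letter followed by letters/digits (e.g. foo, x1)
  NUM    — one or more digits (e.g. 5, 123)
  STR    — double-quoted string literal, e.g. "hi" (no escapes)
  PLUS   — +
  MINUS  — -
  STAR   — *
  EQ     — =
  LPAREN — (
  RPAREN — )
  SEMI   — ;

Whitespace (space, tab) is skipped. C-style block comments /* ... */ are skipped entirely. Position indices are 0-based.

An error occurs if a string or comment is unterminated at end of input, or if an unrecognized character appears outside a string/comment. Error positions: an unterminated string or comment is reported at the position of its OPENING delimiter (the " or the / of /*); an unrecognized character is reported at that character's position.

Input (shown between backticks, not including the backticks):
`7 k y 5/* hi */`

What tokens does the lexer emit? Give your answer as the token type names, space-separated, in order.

Answer: NUM ID ID NUM

Derivation:
pos=0: emit NUM '7' (now at pos=1)
pos=2: emit ID 'k' (now at pos=3)
pos=4: emit ID 'y' (now at pos=5)
pos=6: emit NUM '5' (now at pos=7)
pos=7: enter COMMENT mode (saw '/*')
exit COMMENT mode (now at pos=15)
DONE. 4 tokens: [NUM, ID, ID, NUM]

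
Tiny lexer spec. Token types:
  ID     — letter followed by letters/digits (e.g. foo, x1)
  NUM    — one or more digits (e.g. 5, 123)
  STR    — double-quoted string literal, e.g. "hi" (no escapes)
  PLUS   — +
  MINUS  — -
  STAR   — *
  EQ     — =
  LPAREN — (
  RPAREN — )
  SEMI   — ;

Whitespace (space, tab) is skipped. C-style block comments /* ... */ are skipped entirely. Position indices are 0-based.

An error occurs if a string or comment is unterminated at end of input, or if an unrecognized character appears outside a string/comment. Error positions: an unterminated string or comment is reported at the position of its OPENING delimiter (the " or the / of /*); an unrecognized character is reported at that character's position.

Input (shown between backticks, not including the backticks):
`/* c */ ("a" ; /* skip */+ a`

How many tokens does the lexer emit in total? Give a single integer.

Answer: 5

Derivation:
pos=0: enter COMMENT mode (saw '/*')
exit COMMENT mode (now at pos=7)
pos=8: emit LPAREN '('
pos=9: enter STRING mode
pos=9: emit STR "a" (now at pos=12)
pos=13: emit SEMI ';'
pos=15: enter COMMENT mode (saw '/*')
exit COMMENT mode (now at pos=25)
pos=25: emit PLUS '+'
pos=27: emit ID 'a' (now at pos=28)
DONE. 5 tokens: [LPAREN, STR, SEMI, PLUS, ID]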